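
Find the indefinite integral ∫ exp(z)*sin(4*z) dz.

exp(z)*sin(4*z)/17 - 4*exp(z)*cos(4*z)/17 + C

Let I denote the integral. Integrate by parts with u = sin(4*z), dv = exp(z) dz, so v = exp(z): I = exp(z)*sin(4*z) − 4·∫ exp(z)*cos(4*z) dz.
Apply parts again with u = cos(4*z), dv = exp(z) dz: ∫ exp(z)*cos(4*z) dz = exp(z)*cos(4*z) + 4·I. Substituting back brings back I: I = exp(z)*sin(4*z) - 4*exp(z)*cos(4*z) − 16·I.
Solving for I: (1 + 16)·I equals the remaining terms, so I = (1/17)·(exp(z)*sin(4*z) - 4*exp(z)*cos(4*z)).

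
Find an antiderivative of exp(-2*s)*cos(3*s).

3*exp(-2*s)*sin(3*s)/13 - 2*exp(-2*s)*cos(3*s)/13 + C

Let I denote the integral. Integrate by parts with u = cos(3*s), dv = exp(-2*s) ds, so v = -exp(-2*s)/2: I = -exp(-2*s)*cos(3*s)/2 − (3/2)·∫ exp(-2*s)*sin(3*s) ds.
Apply parts again with u = sin(3*s), dv = exp(-2*s) ds: ∫ exp(-2*s)*sin(3*s) ds = -exp(-2*s)*sin(3*s)/2 + (3/2)·I. Substituting back brings back I: I = 3*exp(-2*s)*sin(3*s)/4 - exp(-2*s)*cos(3*s)/2 − (9/4)·I.
Solving for I: (1 + 9/4)·I equals the remaining terms, so I = (4/13)·(3*exp(-2*s)*sin(3*s)/4 - exp(-2*s)*cos(3*s)/2).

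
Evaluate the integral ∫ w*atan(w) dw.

w**2*atan(w)/2 - w/2 + atan(w)/2 + C

Use integration by parts with u = arctan(w), dv = w dw.
Then du = 1/(w**2 + 1) dw.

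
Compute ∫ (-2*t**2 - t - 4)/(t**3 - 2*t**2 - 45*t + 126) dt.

Factor the denominator: (t - 6)*(t - 3)*(t + 7).
Partial-fraction decomposition: -19/(26*(t + 7)) + 5/(6*(t - 3)) - 82/(39*(t - 6)).
Integrate each term: A/(t−a) contributes A·log|t−a|.

-82*log(t - 6)/39 + 5*log(t - 3)/6 - 19*log(t + 7)/26 + C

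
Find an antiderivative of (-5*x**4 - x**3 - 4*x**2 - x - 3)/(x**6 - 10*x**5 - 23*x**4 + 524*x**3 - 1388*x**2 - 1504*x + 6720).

-6849*log(x - 6)/416 + 1679*log(x - 5)/42 - 25732*log(x - 4)/1089 - 89*log(x + 2)/10080 + 5927*log(x + 7)/47190 + 1415/(132*x - 528) + C

Factor the denominator: (x - 6)*(x - 5)*(x - 4)**2*(x + 2)*(x + 7).
Partial-fraction decomposition: 5927/(47190*(x + 7)) - 89/(10080*(x + 2)) - 25732/(1089*(x - 4)) - 1415/(132*(x - 4)**2) + 1679/(42*(x - 5)) - 6849/(416*(x - 6)).
Integrate each term; A/(x−a) gives A·log|x−a|; A/(x−a)² gives −A/(x−a).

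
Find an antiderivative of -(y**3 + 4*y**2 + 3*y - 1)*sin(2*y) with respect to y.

Use integration by parts with u = y**3 + 4*y**2 + 3*y - 1, dv = -sin(2*y) dy, so v = cos(2*y)/2.
Apply parts 3 times (tabular method): alternate signs, differentiate u down to 0, integrate dv up.

y**3*cos(2*y)/2 - 3*y**2*sin(2*y)/4 + 2*y**2*cos(2*y) - 2*y*sin(2*y) + 3*y*cos(2*y)/4 - 3*sin(2*y)/8 - 3*cos(2*y)/2 + C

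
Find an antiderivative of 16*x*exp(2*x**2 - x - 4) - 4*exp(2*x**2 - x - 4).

Let u = 2*x**2 - x - 4, so du = (4*x - 1) dx.
Rewriting, the integral becomes 4·∫ e^u du = 4·e^u.
Substituting back, u = 2*x**2 - x - 4.

4*exp(2*x**2 - x - 4) + C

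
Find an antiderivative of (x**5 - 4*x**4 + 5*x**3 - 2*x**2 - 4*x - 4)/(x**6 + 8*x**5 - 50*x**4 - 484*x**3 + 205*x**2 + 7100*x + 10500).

Factor the denominator: (x - 6)*(x - 5)*(x + 2)*(x + 5)**2*(x + 7).
Partial-fraction decomposition: 235/(26*(x + 7)) - 221251/(27225*(x + 5)) + 1571/(165*(x + 5)**2) - 1/(18*(x + 2)) - 7/(50*(x - 5)) + 893/(3146*(x - 6)).
Integrate each term; A/(x−a) gives A·log|x−a|; A/(x−a)² gives −A/(x−a).

893*log(x - 6)/3146 - 7*log(x - 5)/50 - log(x + 2)/18 - 221251*log(x + 5)/27225 + 235*log(x + 7)/26 - 1571/(165*x + 825) + C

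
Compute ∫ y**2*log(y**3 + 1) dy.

y**3*log(y**3 + 1)/3 - y**3/3 + log(y**3 + 1)/3 + C

Let u = y**3 + 1, so du = (3*y**2) dy.
The integral becomes (1/3)·∫ log(u) du; integrate by parts with u′=log(u), dv′=du.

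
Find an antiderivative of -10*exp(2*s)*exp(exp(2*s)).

-5*exp(exp(2*s)) + C

Let u = exp(2*s), so du = (2*exp(2*s)) ds.
Rewriting, the integral becomes -5·∫ e^u du = -5·e^u.
Substituting back, u = exp(2*s).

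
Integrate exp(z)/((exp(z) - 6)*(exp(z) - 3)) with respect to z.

log(exp(z) - 6)/3 - log(exp(z) - 3)/3 + C

Let u = e^z, du = e^z dz.
The integral becomes ∫ du/((u-3)(u-6)); decompose into partial fractions.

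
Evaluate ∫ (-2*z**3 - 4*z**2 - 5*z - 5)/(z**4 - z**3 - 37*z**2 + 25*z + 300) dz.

Factor the denominator: (z - 5)*(z - 4)*(z + 3)*(z + 5).
Partial-fraction decomposition: -17/(18*(z + 5)) + 1/(4*(z + 3)) + 31/(9*(z - 4)) - 19/(4*(z - 5)).
Integrate each term: A/(z−a) contributes A·log|z−a|.

-19*log(z - 5)/4 + 31*log(z - 4)/9 + log(z + 3)/4 - 17*log(z + 5)/18 + C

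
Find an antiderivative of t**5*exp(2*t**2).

(2*t**4 - 2*t**2 + 1)*exp(2*t**2)/8 + C

Let u = t², du = 2t dt; rewrite as (1/2)∫ u^2·exp(2u) du.
Now integrate by parts 2 times.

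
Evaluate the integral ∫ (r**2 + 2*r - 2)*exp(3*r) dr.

Use integration by parts with u = r**2 + 2*r - 2, dv = exp(3*r) dr, so v = exp(3*r)/3.
Apply parts 2 times (tabular method): alternate signs, differentiate u down to 0, integrate dv up.

(9*r**2 + 12*r - 22)*exp(3*r)/27 + C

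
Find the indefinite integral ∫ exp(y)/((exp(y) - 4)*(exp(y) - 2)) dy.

log(exp(y) - 4)/2 - log(exp(y) - 2)/2 + C

Let u = e^y, du = e^y dy.
The integral becomes ∫ du/((u-2)(u-4)); decompose into partial fractions.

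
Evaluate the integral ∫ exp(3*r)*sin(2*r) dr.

Let I denote the integral. Integrate by parts with u = sin(2*r), dv = exp(3*r) dr, so v = exp(3*r)/3: I = exp(3*r)*sin(2*r)/3 − (2/3)·∫ exp(3*r)*cos(2*r) dr.
Apply parts again with u = cos(2*r), dv = exp(3*r) dr: ∫ exp(3*r)*cos(2*r) dr = exp(3*r)*cos(2*r)/3 + (2/3)·I. Substituting back brings back I: I = exp(3*r)*sin(2*r)/3 - 2*exp(3*r)*cos(2*r)/9 − (4/9)·I.
Solving for I: (1 + 4/9)·I equals the remaining terms, so I = (9/13)·(exp(3*r)*sin(2*r)/3 - 2*exp(3*r)*cos(2*r)/9).

3*exp(3*r)*sin(2*r)/13 - 2*exp(3*r)*cos(2*r)/13 + C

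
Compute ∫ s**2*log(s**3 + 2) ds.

s**3*log(s**3 + 2)/3 - s**3/3 + 2*log(s**3 + 2)/3 + C

Let u = s**3 + 2, so du = (3*s**2) ds.
The integral becomes (1/3)·∫ log(u) du; integrate by parts with u′=log(u), dv′=du.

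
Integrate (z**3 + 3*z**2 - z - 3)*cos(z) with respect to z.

Use integration by parts with u = z**3 + 3*z**2 - z - 3, dv = cos(z) dz, so v = sin(z).
Apply parts 3 times (tabular method): alternate signs, differentiate u down to 0, integrate dv up.

z**3*sin(z) + 3*z**2*sin(z) + 3*z**2*cos(z) - 7*z*sin(z) + 6*z*cos(z) - 9*sin(z) - 7*cos(z) + C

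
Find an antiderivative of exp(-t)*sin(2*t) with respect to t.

Let I denote the integral. Integrate by parts with u = sin(2*t), dv = exp(-t) dt, so v = -exp(-t): I = -exp(-t)*sin(2*t) + 2·∫ exp(-t)*cos(2*t) dt.
Apply parts again with u = cos(2*t), dv = exp(-t) dt: ∫ exp(-t)*cos(2*t) dt = -exp(-t)*cos(2*t) − 2·I. Substituting back brings back I: I = -exp(-t)*sin(2*t) - 2*exp(-t)*cos(2*t) − 4·I.
Solving for I: (1 + 4)·I equals the remaining terms, so I = (1/5)·(-exp(-t)*sin(2*t) - 2*exp(-t)*cos(2*t)).

-exp(-t)*sin(2*t)/5 - 2*exp(-t)*cos(2*t)/5 + C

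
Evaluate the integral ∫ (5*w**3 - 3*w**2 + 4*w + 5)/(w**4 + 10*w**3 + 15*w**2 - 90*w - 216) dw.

Factor the denominator: (w - 3)*(w + 3)*(w + 4)*(w + 6).
Partial-fraction decomposition: 1207/(54*(w + 6)) - 379/(14*(w + 4)) + 169/(18*(w + 3)) + 125/(378*(w - 3)).
Integrate each term: A/(w−a) contributes A·log|w−a|.

125*log(w - 3)/378 + 169*log(w + 3)/18 - 379*log(w + 4)/14 + 1207*log(w + 6)/54 + C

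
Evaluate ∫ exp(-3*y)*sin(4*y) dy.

Let I denote the integral. Integrate by parts with u = sin(4*y), dv = exp(-3*y) dy, so v = -exp(-3*y)/3: I = -exp(-3*y)*sin(4*y)/3 + (4/3)·∫ exp(-3*y)*cos(4*y) dy.
Apply parts again with u = cos(4*y), dv = exp(-3*y) dy: ∫ exp(-3*y)*cos(4*y) dy = -exp(-3*y)*cos(4*y)/3 − (4/3)·I. Substituting back brings back I: I = -exp(-3*y)*sin(4*y)/3 - 4*exp(-3*y)*cos(4*y)/9 − (16/9)·I.
Solving for I: (1 + 16/9)·I equals the remaining terms, so I = (9/25)·(-exp(-3*y)*sin(4*y)/3 - 4*exp(-3*y)*cos(4*y)/9).

-3*exp(-3*y)*sin(4*y)/25 - 4*exp(-3*y)*cos(4*y)/25 + C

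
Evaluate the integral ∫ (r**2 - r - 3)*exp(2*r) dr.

Use integration by parts with u = r**2 - r - 3, dv = exp(2*r) dr, so v = exp(2*r)/2.
Apply parts 2 times (tabular method): alternate signs, differentiate u down to 0, integrate dv up.

(r**2 - 2*r - 2)*exp(2*r)/2 + C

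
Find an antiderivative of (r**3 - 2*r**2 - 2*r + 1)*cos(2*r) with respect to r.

r**3*sin(2*r)/2 - r**2*sin(2*r) + 3*r**2*cos(2*r)/4 - 7*r*sin(2*r)/4 - r*cos(2*r) + sin(2*r) - 7*cos(2*r)/8 + C

Use integration by parts with u = r**3 - 2*r**2 - 2*r + 1, dv = cos(2*r) dr, so v = sin(2*r)/2.
Apply parts 3 times (tabular method): alternate signs, differentiate u down to 0, integrate dv up.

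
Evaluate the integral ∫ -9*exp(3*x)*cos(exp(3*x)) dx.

Let u = exp(3*x), so du = (3*exp(3*x)) dx.
Rewriting, the integral becomes -3·∫ cos(u) du = -3·sin(u).
Substituting back, u = exp(3*x).

-3*sin(exp(3*x)) + C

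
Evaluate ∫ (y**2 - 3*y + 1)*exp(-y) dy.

Use integration by parts with u = y**2 - 3*y + 1, dv = exp(-y) dy, so v = -exp(-y).
Apply parts 2 times (tabular method): alternate signs, differentiate u down to 0, integrate dv up.

(-y**2 + y)*exp(-y) + C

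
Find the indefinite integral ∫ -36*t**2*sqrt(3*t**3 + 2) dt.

-8*(3*t**3 + 2)**(3/2)/3 + C

Let u = 3*t**3 + 2, so du = (9*t**2) dt.
Rewriting, the integral becomes -4·∫ √u du = -4·(2/3)u^(3/2).
Substituting back, u = 3*t**3 + 2.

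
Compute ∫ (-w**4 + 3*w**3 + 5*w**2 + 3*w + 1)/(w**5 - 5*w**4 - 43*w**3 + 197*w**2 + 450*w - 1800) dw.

-449*log(w - 6)/330 + 109*log(w - 5)/180 + 55*log(w - 3)/336 + 379*log(w + 4)/630 - 889*log(w + 5)/880 + C

Factor the denominator: (w - 6)*(w - 5)*(w - 3)*(w + 4)*(w + 5).
Partial-fraction decomposition: -889/(880*(w + 5)) + 379/(630*(w + 4)) + 55/(336*(w - 3)) + 109/(180*(w - 5)) - 449/(330*(w - 6)).
Integrate each term: A/(w−a) contributes A·log|w−a|.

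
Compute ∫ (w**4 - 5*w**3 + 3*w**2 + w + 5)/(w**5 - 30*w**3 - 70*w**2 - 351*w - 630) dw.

845*log(w - 7)/6264 - 71*log(w + 2)/351 + 1325*log(w + 5)/1224 - 97*log(w**2 + 9)/12818 - 12001*atan(w/3)/38454 + C

Factor the denominator: (w - 7)*(w + 2)*(w + 5)*(w**2 + 9).
Partial-fraction decomposition: -(194*w + 12001)/(12818*(w**2 + 9)) + 1325/(1224*(w + 5)) - 71/(351*(w + 2)) + 845/(6264*(w - 7)).
Integrate each term; A/(w−a) gives A·log|w−a|; the (Bw+D)/(w²+p²) term gives a log and an atan.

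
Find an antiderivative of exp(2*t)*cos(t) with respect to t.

Let I denote the integral. Integrate by parts with u = cos(t), dv = exp(2*t) dt, so v = exp(2*t)/2: I = exp(2*t)*cos(t)/2 + (1/2)·∫ exp(2*t)*sin(t) dt.
Apply parts again with u = sin(t), dv = exp(2*t) dt: ∫ exp(2*t)*sin(t) dt = exp(2*t)*sin(t)/2 − (1/2)·I. Substituting back brings back I: I = exp(2*t)*sin(t)/4 + exp(2*t)*cos(t)/2 − (1/4)·I.
Solving for I: (1 + 1/4)·I equals the remaining terms, so I = (4/5)·(exp(2*t)*sin(t)/4 + exp(2*t)*cos(t)/2).

exp(2*t)*sin(t)/5 + 2*exp(2*t)*cos(t)/5 + C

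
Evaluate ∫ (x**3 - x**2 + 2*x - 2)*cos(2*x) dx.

Use integration by parts with u = x**3 - x**2 + 2*x - 2, dv = cos(2*x) dx, so v = sin(2*x)/2.
Apply parts 3 times (tabular method): alternate signs, differentiate u down to 0, integrate dv up.

x**3*sin(2*x)/2 - x**2*sin(2*x)/2 + 3*x**2*cos(2*x)/4 + x*sin(2*x)/4 - x*cos(2*x)/2 - 3*sin(2*x)/4 + cos(2*x)/8 + C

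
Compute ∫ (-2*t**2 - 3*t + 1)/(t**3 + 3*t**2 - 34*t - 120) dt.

-89*log(t - 6)/110 + 19*log(t + 4)/10 - 34*log(t + 5)/11 + C

Factor the denominator: (t - 6)*(t + 4)*(t + 5).
Partial-fraction decomposition: -34/(11*(t + 5)) + 19/(10*(t + 4)) - 89/(110*(t - 6)).
Integrate each term: A/(t−a) contributes A·log|t−a|.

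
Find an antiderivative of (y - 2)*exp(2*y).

Use integration by parts with u = y - 2, dv = exp(2*y) dy, so v = exp(2*y)/2.
Apply parts 1 times (tabular method): alternate signs, differentiate u down to 0, integrate dv up.

(2*y - 5)*exp(2*y)/4 + C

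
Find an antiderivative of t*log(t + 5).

t**2*log(t + 5)/2 - t**2/4 + 5*t/2 - 25*log(t + 5)/2 + C

Use integration by parts with u = log(t + 5), dv = t dt.
Then du = 1/(t + 5) dt and v = t**2/2.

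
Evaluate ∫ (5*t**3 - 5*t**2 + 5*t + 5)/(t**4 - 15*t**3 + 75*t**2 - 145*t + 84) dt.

Factor the denominator: (t - 7)*(t - 4)*(t - 3)*(t - 1).
Partial-fraction decomposition: -5/(18*(t - 1)) + 55/(4*(t - 3)) - 265/(9*(t - 4)) + 755/(36*(t - 7)).
Integrate each term: A/(t−a) contributes A·log|t−a|.

755*log(t - 7)/36 - 265*log(t - 4)/9 + 55*log(t - 3)/4 - 5*log(t - 1)/18 + C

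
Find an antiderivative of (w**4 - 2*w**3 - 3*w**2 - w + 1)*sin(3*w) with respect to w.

-w**4*cos(3*w)/3 + 4*w**3*sin(3*w)/9 + 2*w**3*cos(3*w)/3 - 2*w**2*sin(3*w)/3 + 13*w**2*cos(3*w)/9 - 26*w*sin(3*w)/27 - w*cos(3*w)/9 + sin(3*w)/27 - 53*cos(3*w)/81 + C

Use integration by parts with u = w**4 - 2*w**3 - 3*w**2 - w + 1, dv = sin(3*w) dw, so v = -cos(3*w)/3.
Apply parts 4 times (tabular method): alternate signs, differentiate u down to 0, integrate dv up.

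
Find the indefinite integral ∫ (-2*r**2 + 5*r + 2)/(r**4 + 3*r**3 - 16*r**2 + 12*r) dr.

Factor the denominator: r*(r - 2)*(r - 1)*(r + 6).
Partial-fraction decomposition: 25/(84*(r + 6)) - 5/(7*(r - 1)) + 1/(4*(r - 2)) + 1/(6*r).
Integrate each term: A/(r−a) contributes A·log|r−a|.

log(r)/6 + log(r - 2)/4 - 5*log(r - 1)/7 + 25*log(r + 6)/84 + C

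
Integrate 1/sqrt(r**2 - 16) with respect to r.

log(r + sqrt(r**2 - 16)) + C

Substitute r = 4·sec(θ), so dr = 4·sec(θ)*tan(θ) dθ and the radical becomes sqrt(r**2 - 16) = 4·tan(θ) by the Pythagorean identity.
Integrate the resulting trig expression in θ, then back-substitute sec(θ) = r/4, tan(θ) = sqrt(r**2 - 16)/4 (absorbing any constant into C).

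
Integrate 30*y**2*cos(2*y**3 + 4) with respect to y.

Let u = 2*y**3 + 4, so du = (6*y**2) dy.
Rewriting, the integral becomes 5·∫ cos(u) du = 5·sin(u).
Substituting back, u = 2*y**3 + 4.

5*sin(2*y**3 + 4) + C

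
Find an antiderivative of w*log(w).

w**2*log(w)/2 - w**2/4 + C

Use integration by parts with u = log(w), dv = w dw.
Then du = 1/w dw and v = w**2/2.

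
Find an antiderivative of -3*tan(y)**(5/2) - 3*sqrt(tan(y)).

-2*tan(y)**(3/2) + C

Let u = tan(y), so du = (tan(y)**2 + 1) dy.
Rewriting, the integral becomes -3·∫ √u du = -3·(2/3)u^(3/2).
Substituting back, u = tan(y).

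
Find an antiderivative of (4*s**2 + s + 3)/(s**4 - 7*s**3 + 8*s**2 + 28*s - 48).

Factor the denominator: (s - 4)*(s - 3)*(s - 2)*(s + 2).
Partial-fraction decomposition: -17/(120*(s + 2)) + 21/(8*(s - 2)) - 42/(5*(s - 3)) + 71/(12*(s - 4)).
Integrate each term: A/(s−a) contributes A·log|s−a|.

71*log(s - 4)/12 - 42*log(s - 3)/5 + 21*log(s - 2)/8 - 17*log(s + 2)/120 + C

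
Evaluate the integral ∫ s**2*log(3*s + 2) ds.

Use integration by parts with u = log(3*s + 2), dv = s**2 ds.
Then du = 3/(3*s + 2) ds and v = s**3/3.

s**3*log(3*s + 2)/3 - s**3/9 + s**2/9 - 4*s/27 + 8*log(3*s + 2)/81 + C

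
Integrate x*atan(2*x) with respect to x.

x**2*atan(2*x)/2 - x/4 + atan(2*x)/8 + C

Use integration by parts with u = arctan(2*x), dv = x dx.
Then du = 2/(4*x**2 + 1) dx.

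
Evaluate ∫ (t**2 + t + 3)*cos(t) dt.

Use integration by parts with u = t**2 + t + 3, dv = cos(t) dt, so v = sin(t).
Apply parts 2 times (tabular method): alternate signs, differentiate u down to 0, integrate dv up.

t**2*sin(t) + t*sin(t) + 2*t*cos(t) + sin(t) + cos(t) + C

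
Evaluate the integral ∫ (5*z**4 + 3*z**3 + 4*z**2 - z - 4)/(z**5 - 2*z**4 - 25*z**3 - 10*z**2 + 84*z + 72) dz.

3631*log(z - 6)/1008 - 19*log(z - 2)/40 + log(z + 1)/14 - 35*log(z + 2)/16 + 359*log(z + 3)/90 + C

Factor the denominator: (z - 6)*(z - 2)*(z + 1)*(z + 2)*(z + 3).
Partial-fraction decomposition: 359/(90*(z + 3)) - 35/(16*(z + 2)) + 1/(14*(z + 1)) - 19/(40*(z - 2)) + 3631/(1008*(z - 6)).
Integrate each term: A/(z−a) contributes A·log|z−a|.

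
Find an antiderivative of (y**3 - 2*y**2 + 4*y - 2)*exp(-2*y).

(-4*y**3 + 2*y**2 - 14*y + 1)*exp(-2*y)/8 + C

Use integration by parts with u = y**3 - 2*y**2 + 4*y - 2, dv = exp(-2*y) dy, so v = -exp(-2*y)/2.
Apply parts 3 times (tabular method): alternate signs, differentiate u down to 0, integrate dv up.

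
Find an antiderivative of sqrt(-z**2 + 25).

Substitute z = 5·sin(θ), so dz = 5·cos(θ) dθ and the radical becomes sqrt(-z**2 + 25) = 5·cos(θ) by the Pythagorean identity.
Integrate the resulting trig expression in θ, then back-substitute θ = asin(z/5), sin(θ) = z/5, cos(θ) = sqrt(-z**2 + 25)/5 (absorbing any constant into C).

z*sqrt(-z**2 + 25)/2 + 25*asin(z/5)/2 + C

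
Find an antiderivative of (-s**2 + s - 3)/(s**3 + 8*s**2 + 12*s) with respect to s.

-log(s)/4 + 9*log(s + 2)/8 - 15*log(s + 6)/8 + C

Factor the denominator: s*(s + 2)*(s + 6).
Partial-fraction decomposition: -15/(8*(s + 6)) + 9/(8*(s + 2)) - 1/(4*s).
Integrate each term: A/(s−a) contributes A·log|s−a|.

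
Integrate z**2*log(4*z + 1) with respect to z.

z**3*log(4*z + 1)/3 - z**3/9 + z**2/24 - z/48 + log(4*z + 1)/192 + C

Use integration by parts with u = log(4*z + 1), dv = z**2 dz.
Then du = 4/(4*z + 1) dz and v = z**3/3.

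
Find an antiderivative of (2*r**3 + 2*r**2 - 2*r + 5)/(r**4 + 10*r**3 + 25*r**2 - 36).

Factor the denominator: (r - 1)*(r + 2)*(r + 3)*(r + 6).
Partial-fraction decomposition: 49/(12*(r + 6)) - 25/(12*(r + 3)) - 1/(12*(r + 2)) + 1/(12*(r - 1)).
Integrate each term: A/(r−a) contributes A·log|r−a|.

log(r - 1)/12 - log(r + 2)/12 - 25*log(r + 3)/12 + 49*log(r + 6)/12 + C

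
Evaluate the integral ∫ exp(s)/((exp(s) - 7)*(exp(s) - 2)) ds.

Let u = e^s, du = e^s ds.
The integral becomes ∫ du/((u-7)(u-2)); decompose into partial fractions.

log(exp(s) - 7)/5 - log(exp(s) - 2)/5 + C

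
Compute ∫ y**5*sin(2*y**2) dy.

Let u = y², du = 2y dy; rewrite as (1/2)∫ u^2·sin(2u) du.
Now integrate by parts 2 times.

-y**4*cos(2*y**2)/4 + y**2*sin(2*y**2)/4 + cos(2*y**2)/8 + C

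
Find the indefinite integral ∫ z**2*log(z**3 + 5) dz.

Let u = z**3 + 5, so du = (3*z**2) dz.
The integral becomes (1/3)·∫ log(u) du; integrate by parts with u′=log(u), dv′=du.

z**3*log(z**3 + 5)/3 - z**3/3 + 5*log(z**3 + 5)/3 + C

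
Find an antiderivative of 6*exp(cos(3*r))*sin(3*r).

-2*exp(cos(3*r)) + C

Let u = cos(3*r), so du = (-3*sin(3*r)) dr.
Rewriting, the integral becomes -2·∫ e^u du = -2·e^u.
Substituting back, u = cos(3*r).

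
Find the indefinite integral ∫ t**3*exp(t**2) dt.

(t**2 - 1)*exp(t**2)/2 + C

Let u = t², du = 2t dt; rewrite as (1/2)∫ u^1·exp(1u) du.
Now integrate by parts 1 time.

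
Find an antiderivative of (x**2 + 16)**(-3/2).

Substitute x = 4·tan(θ), so dx = 4·sec(θ)^2 dθ and the radical becomes sqrt(x**2 + 16) = 4·sec(θ) by the Pythagorean identity.
Integrate the resulting trig expression in θ, then back-substitute tan(θ) = x/4, sec(θ) = sqrt(x**2 + 16)/4 (absorbing any constant into C).

x/(16*sqrt(x**2 + 16)) + C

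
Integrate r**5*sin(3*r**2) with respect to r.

Let u = r², du = 2r dr; rewrite as (1/2)∫ u^2·sin(3u) du.
Now integrate by parts 2 times.

-r**4*cos(3*r**2)/6 + r**2*sin(3*r**2)/9 + cos(3*r**2)/27 + C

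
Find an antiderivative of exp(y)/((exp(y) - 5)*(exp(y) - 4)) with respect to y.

log(exp(y) - 5) - log(exp(y) - 4) + C

Let u = e^y, du = e^y dy.
The integral becomes ∫ du/((u-4)(u-5)); decompose into partial fractions.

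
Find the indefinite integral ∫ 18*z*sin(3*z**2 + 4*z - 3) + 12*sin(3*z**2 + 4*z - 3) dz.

Let u = 3*z**2 + 4*z - 3, so du = (6*z + 4) dz.
Rewriting, the integral becomes 3·∫ sin(u) du = 3·-cos(u).
Substituting back, u = 3*z**2 + 4*z - 3.

-3*cos(3*z**2 + 4*z - 3) + C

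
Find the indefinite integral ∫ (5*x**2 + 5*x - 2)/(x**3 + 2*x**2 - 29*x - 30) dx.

Factor the denominator: (x - 5)*(x + 1)*(x + 6).
Partial-fraction decomposition: 148/(55*(x + 6)) + 1/(15*(x + 1)) + 74/(33*(x - 5)).
Integrate each term: A/(x−a) contributes A·log|x−a|.

74*log(x - 5)/33 + log(x + 1)/15 + 148*log(x + 6)/55 + C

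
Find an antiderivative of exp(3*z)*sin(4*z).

Let I denote the integral. Integrate by parts with u = sin(4*z), dv = exp(3*z) dz, so v = exp(3*z)/3: I = exp(3*z)*sin(4*z)/3 − (4/3)·∫ exp(3*z)*cos(4*z) dz.
Apply parts again with u = cos(4*z), dv = exp(3*z) dz: ∫ exp(3*z)*cos(4*z) dz = exp(3*z)*cos(4*z)/3 + (4/3)·I. Substituting back brings back I: I = exp(3*z)*sin(4*z)/3 - 4*exp(3*z)*cos(4*z)/9 − (16/9)·I.
Solving for I: (1 + 16/9)·I equals the remaining terms, so I = (9/25)·(exp(3*z)*sin(4*z)/3 - 4*exp(3*z)*cos(4*z)/9).

3*exp(3*z)*sin(4*z)/25 - 4*exp(3*z)*cos(4*z)/25 + C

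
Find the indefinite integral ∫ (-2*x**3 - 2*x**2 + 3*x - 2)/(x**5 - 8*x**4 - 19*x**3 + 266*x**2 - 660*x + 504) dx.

-153*log(x - 7)/260 + 65*log(x - 3)/36 - 101*log(x - 2)/80 + 85*log(x + 6)/1872 + 1/(2*x - 4) + C

Factor the denominator: (x - 7)*(x - 3)*(x - 2)**2*(x + 6).
Partial-fraction decomposition: 85/(1872*(x + 6)) - 101/(80*(x - 2)) - 1/(2*(x - 2)**2) + 65/(36*(x - 3)) - 153/(260*(x - 7)).
Integrate each term; A/(x−a) gives A·log|x−a|; A/(x−a)² gives −A/(x−a).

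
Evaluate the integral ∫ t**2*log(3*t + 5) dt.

Use integration by parts with u = log(3*t + 5), dv = t**2 dt.
Then du = 3/(3*t + 5) dt and v = t**3/3.

t**3*log(3*t + 5)/3 - t**3/9 + 5*t**2/18 - 25*t/27 + 125*log(3*t + 5)/81 + C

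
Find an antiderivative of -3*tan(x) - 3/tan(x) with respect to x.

-3*log(tan(x)) + C

Let u = tan(x), so du = (tan(x)**2 + 1) dx.
Rewriting, the integral becomes -3·∫ 1/u du = -3·log(u).
Substituting back, u = tan(x).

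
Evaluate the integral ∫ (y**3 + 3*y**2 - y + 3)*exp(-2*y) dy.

(-4*y**3 - 18*y**2 - 14*y - 19)*exp(-2*y)/8 + C

Use integration by parts with u = y**3 + 3*y**2 - y + 3, dv = exp(-2*y) dy, so v = -exp(-2*y)/2.
Apply parts 3 times (tabular method): alternate signs, differentiate u down to 0, integrate dv up.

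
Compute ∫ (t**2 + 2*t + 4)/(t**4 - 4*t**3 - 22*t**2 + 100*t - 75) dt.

Factor the denominator: (t - 5)*(t - 3)*(t - 1)*(t + 5).
Partial-fraction decomposition: -19/(480*(t + 5)) + 7/(48*(t - 1)) - 19/(32*(t - 3)) + 39/(80*(t - 5)).
Integrate each term: A/(t−a) contributes A·log|t−a|.

39*log(t - 5)/80 - 19*log(t - 3)/32 + 7*log(t - 1)/48 - 19*log(t + 5)/480 + C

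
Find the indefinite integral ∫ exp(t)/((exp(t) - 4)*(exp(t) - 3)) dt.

log(exp(t) - 4) - log(exp(t) - 3) + C

Let u = e^t, du = e^t dt.
The integral becomes ∫ du/((u-3)(u-4)); decompose into partial fractions.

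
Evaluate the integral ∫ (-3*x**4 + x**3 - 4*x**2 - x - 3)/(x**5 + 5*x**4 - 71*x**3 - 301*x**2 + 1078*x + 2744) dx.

Factor the denominator: (x - 7)*(x - 4)*(x + 2)*(x + 7)**2.
Partial-fraction decomposition: -582979/(296450*(x + 7)) + 3869/(385*(x + 7)**2) - 73/(1350*(x + 2)) + 775/(2178*(x - 4)) - 3533/(2646*(x - 7)).
Integrate each term; A/(x−a) gives A·log|x−a|; A/(x−a)² gives −A/(x−a).

-3533*log(x - 7)/2646 + 775*log(x - 4)/2178 - 73*log(x + 2)/1350 - 582979*log(x + 7)/296450 - 3869/(385*x + 2695) + C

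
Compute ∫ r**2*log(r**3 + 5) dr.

Let u = r**3 + 5, so du = (3*r**2) dr.
The integral becomes (1/3)·∫ log(u) du; integrate by parts with u′=log(u), dv′=du.

r**3*log(r**3 + 5)/3 - r**3/3 + 5*log(r**3 + 5)/3 + C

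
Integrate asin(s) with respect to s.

s*asin(s) + sqrt(-s**2 + 1) + C

Use integration by parts with u = arcsin(s), dv = ds.
Then du = 1/sqrt(-s**2 + 1) ds.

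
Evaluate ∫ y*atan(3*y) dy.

y**2*atan(3*y)/2 - y/6 + atan(3*y)/18 + C

Use integration by parts with u = arctan(3*y), dv = y dy.
Then du = 3/(9*y**2 + 1) dy.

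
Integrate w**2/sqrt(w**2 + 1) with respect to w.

Substitute w = tan(θ), so dw = sec(θ)^2 dθ and the radical becomes sqrt(w**2 + 1) = sec(θ) by the Pythagorean identity.
Integrate the resulting trig expression in θ, then back-substitute tan(θ) = w, sec(θ) = sqrt(w**2 + 1) (absorbing any constant into C).

w*sqrt(w**2 + 1)/2 - log(w + sqrt(w**2 + 1))/2 + C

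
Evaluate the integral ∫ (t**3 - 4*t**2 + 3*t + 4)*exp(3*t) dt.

(9*t**3 - 45*t**2 + 57*t + 17)*exp(3*t)/27 + C

Use integration by parts with u = t**3 - 4*t**2 + 3*t + 4, dv = exp(3*t) dt, so v = exp(3*t)/3.
Apply parts 3 times (tabular method): alternate signs, differentiate u down to 0, integrate dv up.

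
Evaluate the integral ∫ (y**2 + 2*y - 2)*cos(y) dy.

Use integration by parts with u = y**2 + 2*y - 2, dv = cos(y) dy, so v = sin(y).
Apply parts 2 times (tabular method): alternate signs, differentiate u down to 0, integrate dv up.

y**2*sin(y) + 2*y*sin(y) + 2*y*cos(y) - 4*sin(y) + 2*cos(y) + C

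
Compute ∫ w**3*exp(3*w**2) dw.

Let u = w², du = 2w dw; rewrite as (1/2)∫ u^1·exp(3u) du.
Now integrate by parts 1 time.

(3*w**2 - 1)*exp(3*w**2)/18 + C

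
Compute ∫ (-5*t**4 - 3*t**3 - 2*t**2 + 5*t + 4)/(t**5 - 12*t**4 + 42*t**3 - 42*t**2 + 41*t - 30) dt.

Factor the denominator: (t - 6)*(t - 5)*(t - 1)*(t**2 + 1).
Partial-fraction decomposition: -(92*t - 151)/(962*(t**2 + 1)) - 1/(40*(t - 1)) + 3521/(104*(t - 5)) - 7166/(185*(t - 6)).
Integrate each term; A/(t−a) gives A·log|t−a|; the (Bt+D)/(t²+p²) term gives a log and an atan.

-7166*log(t - 6)/185 + 3521*log(t - 5)/104 - log(t - 1)/40 - 23*log(t**2 + 1)/481 + 151*atan(t)/962 + C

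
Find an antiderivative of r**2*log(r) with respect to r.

r**3*log(r)/3 - r**3/9 + C

Use integration by parts with u = log(r), dv = r**2 dr.
Then du = 1/r dr and v = r**3/3.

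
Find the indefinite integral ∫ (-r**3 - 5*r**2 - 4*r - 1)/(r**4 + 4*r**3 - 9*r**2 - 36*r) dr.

Factor the denominator: r*(r - 3)*(r + 3)*(r + 4).
Partial-fraction decomposition: 1/(28*(r + 4)) - 7/(18*(r + 3)) - 85/(126*(r - 3)) + 1/(36*r).
Integrate each term: A/(r−a) contributes A·log|r−a|.

log(r)/36 - 85*log(r - 3)/126 - 7*log(r + 3)/18 + log(r + 4)/28 + C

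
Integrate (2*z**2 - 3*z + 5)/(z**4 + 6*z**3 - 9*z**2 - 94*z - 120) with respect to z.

Factor the denominator: (z - 4)*(z + 2)*(z + 3)*(z + 5).
Partial-fraction decomposition: -35/(27*(z + 5)) + 16/(7*(z + 3)) - 19/(18*(z + 2)) + 25/(378*(z - 4)).
Integrate each term: A/(z−a) contributes A·log|z−a|.

25*log(z - 4)/378 - 19*log(z + 2)/18 + 16*log(z + 3)/7 - 35*log(z + 5)/27 + C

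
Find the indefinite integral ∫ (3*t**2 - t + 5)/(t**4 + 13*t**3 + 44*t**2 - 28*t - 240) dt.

5*log(t - 2)/112 - 19*log(t + 4)/4 + 85*log(t + 5)/7 - 119*log(t + 6)/16 + C

Factor the denominator: (t - 2)*(t + 4)*(t + 5)*(t + 6).
Partial-fraction decomposition: -119/(16*(t + 6)) + 85/(7*(t + 5)) - 19/(4*(t + 4)) + 5/(112*(t - 2)).
Integrate each term: A/(t−a) contributes A·log|t−a|.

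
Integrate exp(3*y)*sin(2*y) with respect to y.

Let I denote the integral. Integrate by parts with u = sin(2*y), dv = exp(3*y) dy, so v = exp(3*y)/3: I = exp(3*y)*sin(2*y)/3 − (2/3)·∫ exp(3*y)*cos(2*y) dy.
Apply parts again with u = cos(2*y), dv = exp(3*y) dy: ∫ exp(3*y)*cos(2*y) dy = exp(3*y)*cos(2*y)/3 + (2/3)·I. Substituting back brings back I: I = exp(3*y)*sin(2*y)/3 - 2*exp(3*y)*cos(2*y)/9 − (4/9)·I.
Solving for I: (1 + 4/9)·I equals the remaining terms, so I = (9/13)·(exp(3*y)*sin(2*y)/3 - 2*exp(3*y)*cos(2*y)/9).

3*exp(3*y)*sin(2*y)/13 - 2*exp(3*y)*cos(2*y)/13 + C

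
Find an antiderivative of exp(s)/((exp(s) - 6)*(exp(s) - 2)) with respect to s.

Let u = e^s, du = e^s ds.
The integral becomes ∫ du/((u-6)(u-2)); decompose into partial fractions.

log(exp(s) - 6)/4 - log(exp(s) - 2)/4 + C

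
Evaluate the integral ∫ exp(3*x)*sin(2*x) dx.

Let I denote the integral. Integrate by parts with u = sin(2*x), dv = exp(3*x) dx, so v = exp(3*x)/3: I = exp(3*x)*sin(2*x)/3 − (2/3)·∫ exp(3*x)*cos(2*x) dx.
Apply parts again with u = cos(2*x), dv = exp(3*x) dx: ∫ exp(3*x)*cos(2*x) dx = exp(3*x)*cos(2*x)/3 + (2/3)·I. Substituting back brings back I: I = exp(3*x)*sin(2*x)/3 - 2*exp(3*x)*cos(2*x)/9 − (4/9)·I.
Solving for I: (1 + 4/9)·I equals the remaining terms, so I = (9/13)·(exp(3*x)*sin(2*x)/3 - 2*exp(3*x)*cos(2*x)/9).

3*exp(3*x)*sin(2*x)/13 - 2*exp(3*x)*cos(2*x)/13 + C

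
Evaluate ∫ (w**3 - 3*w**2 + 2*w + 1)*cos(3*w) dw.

w**3*sin(3*w)/3 - w**2*sin(3*w) + w**2*cos(3*w)/3 + 4*w*sin(3*w)/9 - 2*w*cos(3*w)/3 + 5*sin(3*w)/9 + 4*cos(3*w)/27 + C

Use integration by parts with u = w**3 - 3*w**2 + 2*w + 1, dv = cos(3*w) dw, so v = sin(3*w)/3.
Apply parts 3 times (tabular method): alternate signs, differentiate u down to 0, integrate dv up.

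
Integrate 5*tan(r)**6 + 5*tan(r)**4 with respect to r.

tan(r)**5 + C

Let u = tan(r), so du = (tan(r)**2 + 1) dr.
Rewriting, the integral becomes 5·∫ u^4 du = 5·u^5/5.
Substituting back, u = tan(r).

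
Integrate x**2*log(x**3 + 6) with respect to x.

x**3*log(x**3 + 6)/3 - x**3/3 + 2*log(x**3 + 6) + C

Let u = x**3 + 6, so du = (3*x**2) dx.
The integral becomes (1/3)·∫ log(u) du; integrate by parts with u′=log(u), dv′=du.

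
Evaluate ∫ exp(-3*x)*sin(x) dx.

-3*exp(-3*x)*sin(x)/10 - exp(-3*x)*cos(x)/10 + C

Let I denote the integral. Integrate by parts with u = sin(x), dv = exp(-3*x) dx, so v = -exp(-3*x)/3: I = -exp(-3*x)*sin(x)/3 + (1/3)·∫ exp(-3*x)*cos(x) dx.
Apply parts again with u = cos(x), dv = exp(-3*x) dx: ∫ exp(-3*x)*cos(x) dx = -exp(-3*x)*cos(x)/3 − (1/3)·I. Substituting back brings back I: I = -exp(-3*x)*sin(x)/3 - exp(-3*x)*cos(x)/9 − (1/9)·I.
Solving for I: (1 + 1/9)·I equals the remaining terms, so I = (9/10)·(-exp(-3*x)*sin(x)/3 - exp(-3*x)*cos(x)/9).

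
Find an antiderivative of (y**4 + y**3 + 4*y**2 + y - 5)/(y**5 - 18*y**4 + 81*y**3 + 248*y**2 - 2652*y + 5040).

Factor the denominator: (y - 7)*(y - 6)**2*(y - 4)*(y + 5).
Partial-fraction decomposition: 295/(6534*(y + 5)) - 383/(108*(y - 4)) - 37375/(484*(y - 6)) - 1657/(22*(y - 6)**2) + 1471/(18*(y - 7)).
Integrate each term; A/(y−a) gives A·log|y−a|; A/(y−a)² gives −A/(y−a).

1471*log(y - 7)/18 - 37375*log(y - 6)/484 - 383*log(y - 4)/108 + 295*log(y + 5)/6534 + 1657/(22*y - 132) + C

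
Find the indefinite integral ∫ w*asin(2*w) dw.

Use integration by parts with u = arcsin(2*w), dv = w dw.
Then du = 2/sqrt(-4*w**2 + 1) dw.

w**2*asin(2*w)/2 + w*sqrt(-4*w**2 + 1)/8 - asin(2*w)/16 + C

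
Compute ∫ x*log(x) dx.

x**2*log(x)/2 - x**2/4 + C

Use integration by parts with u = log(x), dv = x dx.
Then du = 1/x dx and v = x**2/2.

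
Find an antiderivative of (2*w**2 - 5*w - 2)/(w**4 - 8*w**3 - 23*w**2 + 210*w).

-log(w)/105 + 61*log(w - 7)/84 - 20*log(w - 6)/33 - 73*log(w + 5)/660 + C

Factor the denominator: w*(w - 7)*(w - 6)*(w + 5).
Partial-fraction decomposition: -73/(660*(w + 5)) - 20/(33*(w - 6)) + 61/(84*(w - 7)) - 1/(105*w).
Integrate each term: A/(w−a) contributes A·log|w−a|.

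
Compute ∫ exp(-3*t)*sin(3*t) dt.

Let I denote the integral. Integrate by parts with u = sin(3*t), dv = exp(-3*t) dt, so v = -exp(-3*t)/3: I = -exp(-3*t)*sin(3*t)/3 + ∫ exp(-3*t)*cos(3*t) dt.
Apply parts again with u = cos(3*t), dv = exp(-3*t) dt: ∫ exp(-3*t)*cos(3*t) dt = -exp(-3*t)*cos(3*t)/3 − I. Substituting back brings back I: I = -exp(-3*t)*sin(3*t)/3 - exp(-3*t)*cos(3*t)/3 − I.
Solving for I: (1 + 1)·I equals the remaining terms, so I = (1/2)·(-exp(-3*t)*sin(3*t)/3 - exp(-3*t)*cos(3*t)/3).

-exp(-3*t)*sin(3*t)/6 - exp(-3*t)*cos(3*t)/6 + C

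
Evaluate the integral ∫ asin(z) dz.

Use integration by parts with u = arcsin(z), dv = dz.
Then du = 1/sqrt(-z**2 + 1) dz.

z*asin(z) + sqrt(-z**2 + 1) + C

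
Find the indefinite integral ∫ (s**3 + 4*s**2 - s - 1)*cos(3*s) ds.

s**3*sin(3*s)/3 + 4*s**2*sin(3*s)/3 + s**2*cos(3*s)/3 - 5*s*sin(3*s)/9 + 8*s*cos(3*s)/9 - 17*sin(3*s)/27 - 5*cos(3*s)/27 + C

Use integration by parts with u = s**3 + 4*s**2 - s - 1, dv = cos(3*s) ds, so v = sin(3*s)/3.
Apply parts 3 times (tabular method): alternate signs, differentiate u down to 0, integrate dv up.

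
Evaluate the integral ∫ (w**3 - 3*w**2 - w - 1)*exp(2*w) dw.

(4*w**3 - 18*w**2 + 14*w - 11)*exp(2*w)/8 + C

Use integration by parts with u = w**3 - 3*w**2 - w - 1, dv = exp(2*w) dw, so v = exp(2*w)/2.
Apply parts 3 times (tabular method): alternate signs, differentiate u down to 0, integrate dv up.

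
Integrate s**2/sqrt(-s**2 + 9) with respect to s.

Substitute s = 3·sin(θ), so ds = 3·cos(θ) dθ and the radical becomes sqrt(-s**2 + 9) = 3·cos(θ) by the Pythagorean identity.
Integrate the resulting trig expression in θ, then back-substitute θ = asin(s/3), sin(θ) = s/3, cos(θ) = sqrt(-s**2 + 9)/3 (absorbing any constant into C).

-s*sqrt(-s**2 + 9)/2 + 9*asin(s/3)/2 + C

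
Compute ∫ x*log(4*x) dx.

x**2*(log(x) + 2*log(2))/2 - x**2/4 + C

Use integration by parts with u = log(4*x), dv = x dx.
Then du = 1/x dx and v = x**2/2.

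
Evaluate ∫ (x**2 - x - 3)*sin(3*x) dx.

Use integration by parts with u = x**2 - x - 3, dv = sin(3*x) dx, so v = -cos(3*x)/3.
Apply parts 2 times (tabular method): alternate signs, differentiate u down to 0, integrate dv up.

-x**2*cos(3*x)/3 + 2*x*sin(3*x)/9 + x*cos(3*x)/3 - sin(3*x)/9 + 29*cos(3*x)/27 + C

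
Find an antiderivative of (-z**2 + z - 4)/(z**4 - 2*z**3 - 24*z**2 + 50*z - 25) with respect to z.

-3*log(z - 5)/20 + log(z - 1)/18 + 17*log(z + 5)/180 - 1/(6*z - 6) + C

Factor the denominator: (z - 5)*(z - 1)**2*(z + 5).
Partial-fraction decomposition: 17/(180*(z + 5)) + 1/(18*(z - 1)) + 1/(6*(z - 1)**2) - 3/(20*(z - 5)).
Integrate each term; A/(z−a) gives A·log|z−a|; A/(z−a)² gives −A/(z−a).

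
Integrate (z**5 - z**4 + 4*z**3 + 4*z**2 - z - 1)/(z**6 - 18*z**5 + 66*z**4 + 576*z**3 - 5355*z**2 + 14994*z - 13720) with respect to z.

Factor the denominator: (z - 7)**2*(z - 5)*(z - 4)*(z - 2)*(z + 7).
Partial-fraction decomposition: 10189/(116424*(z + 7)) + 61/(1350*(z - 2)) - 361/(66*(z - 4)) + 1547/(72*(z - 5)) - 55673/(3675*(z - 7)) + 2661/(70*(z - 7)**2).
Integrate each term; A/(z−a) gives A·log|z−a|; A/(z−a)² gives −A/(z−a).

-55673*log(z - 7)/3675 + 1547*log(z - 5)/72 - 361*log(z - 4)/66 + 61*log(z - 2)/1350 + 10189*log(z + 7)/116424 - 2661/(70*z - 490) + C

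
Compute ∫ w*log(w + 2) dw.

w**2*log(w + 2)/2 - w**2/4 + w - 2*log(w + 2) + C

Use integration by parts with u = log(w + 2), dv = w dw.
Then du = 1/(w + 2) dw and v = w**2/2.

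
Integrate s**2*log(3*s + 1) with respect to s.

s**3*log(3*s + 1)/3 - s**3/9 + s**2/18 - s/27 + log(3*s + 1)/81 + C

Use integration by parts with u = log(3*s + 1), dv = s**2 ds.
Then du = 3/(3*s + 1) ds and v = s**3/3.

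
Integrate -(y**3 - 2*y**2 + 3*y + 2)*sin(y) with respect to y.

y**3*cos(y) - 3*y**2*sin(y) - 2*y**2*cos(y) + 4*y*sin(y) - 3*y*cos(y) + 3*sin(y) + 6*cos(y) + C

Use integration by parts with u = y**3 - 2*y**2 + 3*y + 2, dv = -sin(y) dy, so v = cos(y).
Apply parts 3 times (tabular method): alternate signs, differentiate u down to 0, integrate dv up.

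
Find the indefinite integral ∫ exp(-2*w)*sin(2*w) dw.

Let I denote the integral. Integrate by parts with u = sin(2*w), dv = exp(-2*w) dw, so v = -exp(-2*w)/2: I = -exp(-2*w)*sin(2*w)/2 + ∫ exp(-2*w)*cos(2*w) dw.
Apply parts again with u = cos(2*w), dv = exp(-2*w) dw: ∫ exp(-2*w)*cos(2*w) dw = -exp(-2*w)*cos(2*w)/2 − I. Substituting back brings back I: I = -exp(-2*w)*sin(2*w)/2 - exp(-2*w)*cos(2*w)/2 − I.
Solving for I: (1 + 1)·I equals the remaining terms, so I = (1/2)·(-exp(-2*w)*sin(2*w)/2 - exp(-2*w)*cos(2*w)/2).

-exp(-2*w)*sin(2*w)/4 - exp(-2*w)*cos(2*w)/4 + C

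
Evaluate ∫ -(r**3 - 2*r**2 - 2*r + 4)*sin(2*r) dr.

r**3*cos(2*r)/2 - 3*r**2*sin(2*r)/4 - r**2*cos(2*r) + r*sin(2*r) - 7*r*cos(2*r)/4 + 7*sin(2*r)/8 + 5*cos(2*r)/2 + C

Use integration by parts with u = r**3 - 2*r**2 - 2*r + 4, dv = -sin(2*r) dr, so v = cos(2*r)/2.
Apply parts 3 times (tabular method): alternate signs, differentiate u down to 0, integrate dv up.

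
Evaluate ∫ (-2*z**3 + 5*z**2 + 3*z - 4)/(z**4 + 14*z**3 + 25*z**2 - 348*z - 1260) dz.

Factor the denominator: (z - 5)*(z + 6)**2*(z + 7).
Partial-fraction decomposition: -151/(2*(z + 7)) + 8903/(121*(z + 6)) - 590/(11*(z + 6)**2) - 19/(242*(z - 5)).
Integrate each term; A/(z−a) gives A·log|z−a|; A/(z−a)² gives −A/(z−a).

-19*log(z - 5)/242 + 8903*log(z + 6)/121 - 151*log(z + 7)/2 + 590/(11*z + 66) + C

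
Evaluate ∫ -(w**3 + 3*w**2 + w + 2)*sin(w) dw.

Use integration by parts with u = w**3 + 3*w**2 + w + 2, dv = -sin(w) dw, so v = cos(w).
Apply parts 3 times (tabular method): alternate signs, differentiate u down to 0, integrate dv up.

w**3*cos(w) - 3*w**2*sin(w) + 3*w**2*cos(w) - 6*w*sin(w) - 5*w*cos(w) + 5*sin(w) - 4*cos(w) + C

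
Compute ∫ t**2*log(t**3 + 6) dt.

Let u = t**3 + 6, so du = (3*t**2) dt.
The integral becomes (1/3)·∫ log(u) du; integrate by parts with u′=log(u), dv′=du.

t**3*log(t**3 + 6)/3 - t**3/3 + 2*log(t**3 + 6) + C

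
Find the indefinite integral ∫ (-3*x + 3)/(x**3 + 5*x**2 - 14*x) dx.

-3*log(x)/14 - log(x - 2)/6 + 8*log(x + 7)/21 + C

Factor the denominator: x*(x - 2)*(x + 7).
Partial-fraction decomposition: 8/(21*(x + 7)) - 1/(6*(x - 2)) - 3/(14*x).
Integrate each term: A/(x−a) contributes A·log|x−a|.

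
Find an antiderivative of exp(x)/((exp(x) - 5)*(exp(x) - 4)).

Let u = e^x, du = e^x dx.
The integral becomes ∫ du/((u-5)(u-4)); decompose into partial fractions.

log(exp(x) - 5) - log(exp(x) - 4) + C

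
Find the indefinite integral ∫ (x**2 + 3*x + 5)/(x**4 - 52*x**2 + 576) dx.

Factor the denominator: (x - 6)*(x - 4)*(x + 4)*(x + 6).
Partial-fraction decomposition: -23/(240*(x + 6)) + 9/(160*(x + 4)) - 33/(160*(x - 4)) + 59/(240*(x - 6)).
Integrate each term: A/(x−a) contributes A·log|x−a|.

59*log(x - 6)/240 - 33*log(x - 4)/160 + 9*log(x + 4)/160 - 23*log(x + 6)/240 + C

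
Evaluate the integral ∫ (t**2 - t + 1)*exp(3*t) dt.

(9*t**2 - 15*t + 14)*exp(3*t)/27 + C

Use integration by parts with u = t**2 - t + 1, dv = exp(3*t) dt, so v = exp(3*t)/3.
Apply parts 2 times (tabular method): alternate signs, differentiate u down to 0, integrate dv up.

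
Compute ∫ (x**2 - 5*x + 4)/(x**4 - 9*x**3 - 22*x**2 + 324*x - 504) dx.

18*log(x - 7)/65 - 5*log(x - 6)/24 - log(x - 2)/80 - 35*log(x + 6)/624 + C

Factor the denominator: (x - 7)*(x - 6)*(x - 2)*(x + 6).
Partial-fraction decomposition: -35/(624*(x + 6)) - 1/(80*(x - 2)) - 5/(24*(x - 6)) + 18/(65*(x - 7)).
Integrate each term: A/(x−a) contributes A·log|x−a|.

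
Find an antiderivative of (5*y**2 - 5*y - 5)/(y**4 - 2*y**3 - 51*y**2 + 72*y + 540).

145*log(y - 6)/108 - 95*log(y - 5)/88 + 55*log(y + 3)/216 - 205*log(y + 6)/396 + C

Factor the denominator: (y - 6)*(y - 5)*(y + 3)*(y + 6).
Partial-fraction decomposition: -205/(396*(y + 6)) + 55/(216*(y + 3)) - 95/(88*(y - 5)) + 145/(108*(y - 6)).
Integrate each term: A/(y−a) contributes A·log|y−a|.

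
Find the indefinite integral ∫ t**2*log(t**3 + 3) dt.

t**3*log(t**3 + 3)/3 - t**3/3 + log(t**3 + 3) + C

Let u = t**3 + 3, so du = (3*t**2) dt.
The integral becomes (1/3)·∫ log(u) du; integrate by parts with u′=log(u), dv′=du.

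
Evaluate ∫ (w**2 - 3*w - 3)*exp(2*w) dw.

Use integration by parts with u = w**2 - 3*w - 3, dv = exp(2*w) dw, so v = exp(2*w)/2.
Apply parts 2 times (tabular method): alternate signs, differentiate u down to 0, integrate dv up.

(w**2 - 4*w - 1)*exp(2*w)/2 + C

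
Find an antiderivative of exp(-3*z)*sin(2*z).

-3*exp(-3*z)*sin(2*z)/13 - 2*exp(-3*z)*cos(2*z)/13 + C

Let I denote the integral. Integrate by parts with u = sin(2*z), dv = exp(-3*z) dz, so v = -exp(-3*z)/3: I = -exp(-3*z)*sin(2*z)/3 + (2/3)·∫ exp(-3*z)*cos(2*z) dz.
Apply parts again with u = cos(2*z), dv = exp(-3*z) dz: ∫ exp(-3*z)*cos(2*z) dz = -exp(-3*z)*cos(2*z)/3 − (2/3)·I. Substituting back brings back I: I = -exp(-3*z)*sin(2*z)/3 - 2*exp(-3*z)*cos(2*z)/9 − (4/9)·I.
Solving for I: (1 + 4/9)·I equals the remaining terms, so I = (9/13)·(-exp(-3*z)*sin(2*z)/3 - 2*exp(-3*z)*cos(2*z)/9).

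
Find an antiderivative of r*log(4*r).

Use integration by parts with u = log(4*r), dv = r dr.
Then du = 1/r dr and v = r**2/2.

r**2*(log(r) + 2*log(2))/2 - r**2/4 + C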